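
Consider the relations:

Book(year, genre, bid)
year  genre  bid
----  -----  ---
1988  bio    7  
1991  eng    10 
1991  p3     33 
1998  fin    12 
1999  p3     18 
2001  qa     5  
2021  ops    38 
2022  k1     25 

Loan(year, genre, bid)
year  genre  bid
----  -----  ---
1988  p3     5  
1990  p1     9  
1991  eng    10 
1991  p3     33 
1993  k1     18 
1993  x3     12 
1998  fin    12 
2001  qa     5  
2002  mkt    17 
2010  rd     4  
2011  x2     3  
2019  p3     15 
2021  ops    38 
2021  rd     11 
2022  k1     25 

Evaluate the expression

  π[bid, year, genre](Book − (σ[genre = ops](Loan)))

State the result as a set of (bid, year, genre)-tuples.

{(10, 1991, eng), (12, 1998, fin), (18, 1999, p3), (25, 2022, k1), (33, 1991, p3), (5, 2001, qa), (7, 1988, bio)}

Filtering on genre = ops leaves {(2021, ops, 38)}.
Set difference of the two operands is {(1988, bio, 7), (1991, eng, 10), (1991, p3, 33), (1998, fin, 12), (1999, p3, 18), (2001, qa, 5), (2022, k1, 25)}.
π_{bid, year, genre} gives {(10, 1991, eng), (12, 1998, fin), (18, 1999, p3), (25, 2022, k1), (33, 1991, p3), (5, 2001, qa), (7, 1988, bio)}.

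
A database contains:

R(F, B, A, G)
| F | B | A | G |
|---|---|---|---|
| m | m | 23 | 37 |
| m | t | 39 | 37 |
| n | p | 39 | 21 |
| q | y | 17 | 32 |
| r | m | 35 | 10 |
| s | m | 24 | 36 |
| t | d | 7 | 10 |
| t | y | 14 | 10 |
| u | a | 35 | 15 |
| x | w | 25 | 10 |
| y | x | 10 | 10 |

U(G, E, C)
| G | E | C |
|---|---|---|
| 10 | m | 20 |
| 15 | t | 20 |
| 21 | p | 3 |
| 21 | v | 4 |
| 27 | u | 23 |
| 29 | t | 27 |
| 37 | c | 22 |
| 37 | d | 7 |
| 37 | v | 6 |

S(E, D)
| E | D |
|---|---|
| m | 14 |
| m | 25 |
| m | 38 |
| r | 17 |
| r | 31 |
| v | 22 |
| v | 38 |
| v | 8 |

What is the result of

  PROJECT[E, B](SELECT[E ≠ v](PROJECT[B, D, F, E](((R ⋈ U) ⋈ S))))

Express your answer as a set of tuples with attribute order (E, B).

Joining R and U on G yields {(m, m, 23, 37, c, 22), (m, m, 23, 37, d, 7), (m, m, 23, 37, v, 6), (m, t, 39, 37, c, 22), (m, t, 39, 37, d, 7), (m, t, 39, 37, v, 6), (n, p, 39, 21, p, 3), (n, p, 39, 21, v, 4), (r, m, 35, 10, m, 20), (t, d, 7, 10, m, 20), (t, y, 14, 10, m, 20), (u, a, 35, 15, t, 20), (x, w, 25, 10, m, 20), (y, x, 10, 10, m, 20)}.
Joining (R ⋈ U) and S on E yields {(m, m, 23, 37, v, 6, 22), (m, m, 23, 37, v, 6, 38), (m, m, 23, 37, v, 6, 8), (m, t, 39, 37, v, 6, 22), (m, t, 39, 37, v, 6, 38), (m, t, 39, 37, v, 6, 8), (n, p, 39, 21, v, 4, 22), (n, p, 39, 21, v, 4, 38), (n, p, 39, 21, v, 4, 8), (r, m, 35, 10, m, 20, 14), (r, m, 35, 10, m, 20, 25), (r, m, 35, 10, m, 20, 38), (t, d, 7, 10, m, 20, 14), (t, d, 7, 10, m, 20, 25), (t, d, 7, 10, m, 20, 38), (t, y, 14, 10, m, 20, 14), (t, y, 14, 10, m, 20, 25), (t, y, 14, 10, m, 20, 38), (x, w, 25, 10, m, 20, 14), (x, w, 25, 10, m, 20, 25), (x, w, 25, 10, m, 20, 38), (y, x, 10, 10, m, 20, 14), (y, x, 10, 10, m, 20, 25), (y, x, 10, 10, m, 20, 38)}.
Keep only column(s) B, D, F, E: {(d, 14, t, m), (d, 25, t, m), (d, 38, t, m), (m, 14, r, m), (m, 22, m, v), (m, 25, r, m), (m, 38, m, v), (m, 38, r, m), (m, 8, m, v), (p, 22, n, v), (p, 38, n, v), (p, 8, n, v), (t, 22, m, v), (t, 38, m, v), (t, 8, m, v), (w, 14, x, m), (w, 25, x, m), (w, 38, x, m), (x, 14, y, m), (x, 25, y, m), (x, 38, y, m), (y, 14, t, m), (y, 25, t, m), (y, 38, t, m)}
σ[E ≠ v]: keep tuples satisfying E ≠ v → {(d, 14, t, m), (d, 25, t, m), (d, 38, t, m), (m, 14, r, m), (m, 25, r, m), (m, 38, r, m), (w, 14, x, m), (w, 25, x, m), (w, 38, x, m), (x, 14, y, m), (x, 25, y, m), (x, 38, y, m), (y, 14, t, m), (y, 25, t, m), (y, 38, t, m)}
Keep only column(s) E, B (10 duplicate(s) eliminated): {(m, d), (m, m), (m, w), (m, x), (m, y)}

{(m, d), (m, m), (m, w), (m, x), (m, y)}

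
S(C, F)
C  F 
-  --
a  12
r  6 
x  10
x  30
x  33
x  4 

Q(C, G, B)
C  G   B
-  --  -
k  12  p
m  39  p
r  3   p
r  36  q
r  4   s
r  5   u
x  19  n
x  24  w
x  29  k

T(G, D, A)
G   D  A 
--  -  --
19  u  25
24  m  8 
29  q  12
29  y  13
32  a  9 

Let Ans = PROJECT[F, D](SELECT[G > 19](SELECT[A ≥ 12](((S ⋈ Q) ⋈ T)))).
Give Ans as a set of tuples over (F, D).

Natural join on C: {(r, 6, 3, p), (r, 6, 36, q), (r, 6, 4, s), (r, 6, 5, u), (x, 10, 19, n), (x, 10, 24, w), (x, 10, 29, k), (x, 30, 19, n), (x, 30, 24, w), (x, 30, 29, k), (x, 33, 19, n), (x, 33, 24, w), (x, 33, 29, k), (x, 4, 19, n), (x, 4, 24, w), (x, 4, 29, k)}
Natural join on G: {(x, 10, 19, n, u, 25), (x, 10, 24, w, m, 8), (x, 10, 29, k, q, 12), (x, 10, 29, k, y, 13), (x, 30, 19, n, u, 25), (x, 30, 24, w, m, 8), (x, 30, 29, k, q, 12), (x, 30, 29, k, y, 13), (x, 33, 19, n, u, 25), (x, 33, 24, w, m, 8), (x, 33, 29, k, q, 12), (x, 33, 29, k, y, 13), (x, 4, 19, n, u, 25), (x, 4, 24, w, m, 8), (x, 4, 29, k, q, 12), (x, 4, 29, k, y, 13)}
Selection A ≥ 12: {(x, 10, 19, n, u, 25), (x, 10, 29, k, q, 12), (x, 10, 29, k, y, 13), (x, 30, 19, n, u, 25), (x, 30, 29, k, q, 12), (x, 30, 29, k, y, 13), (x, 33, 19, n, u, 25), (x, 33, 29, k, q, 12), (x, 33, 29, k, y, 13), (x, 4, 19, n, u, 25), (x, 4, 29, k, q, 12), (x, 4, 29, k, y, 13)}
Selection G > 19: {(x, 10, 29, k, q, 12), (x, 10, 29, k, y, 13), (x, 30, 29, k, q, 12), (x, 30, 29, k, y, 13), (x, 33, 29, k, q, 12), (x, 33, 29, k, y, 13), (x, 4, 29, k, q, 12), (x, 4, 29, k, y, 13)}
π[F, D]: project onto (F, D) → {(10, q), (10, y), (30, q), (30, y), (33, q), (33, y), (4, q), (4, y)}

{(10, q), (10, y), (30, q), (30, y), (33, q), (33, y), (4, q), (4, y)}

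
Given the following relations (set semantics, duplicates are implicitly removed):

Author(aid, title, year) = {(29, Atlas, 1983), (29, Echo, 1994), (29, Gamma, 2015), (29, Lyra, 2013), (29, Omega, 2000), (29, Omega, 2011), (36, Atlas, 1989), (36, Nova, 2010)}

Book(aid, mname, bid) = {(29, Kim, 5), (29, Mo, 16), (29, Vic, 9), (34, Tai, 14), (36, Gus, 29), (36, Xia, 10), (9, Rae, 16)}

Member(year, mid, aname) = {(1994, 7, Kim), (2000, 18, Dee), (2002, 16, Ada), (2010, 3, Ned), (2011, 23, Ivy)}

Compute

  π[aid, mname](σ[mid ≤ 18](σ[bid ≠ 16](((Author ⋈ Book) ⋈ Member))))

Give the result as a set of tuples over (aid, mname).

Natural join on aid: {(29, Atlas, 1983, Kim, 5), (29, Atlas, 1983, Mo, 16), (29, Atlas, 1983, Vic, 9), (29, Echo, 1994, Kim, 5), (29, Echo, 1994, Mo, 16), (29, Echo, 1994, Vic, 9), (29, Gamma, 2015, Kim, 5), (29, Gamma, 2015, Mo, 16), (29, Gamma, 2015, Vic, 9), (29, Lyra, 2013, Kim, 5), (29, Lyra, 2013, Mo, 16), (29, Lyra, 2013, Vic, 9), (29, Omega, 2000, Kim, 5), (29, Omega, 2000, Mo, 16), (29, Omega, 2000, Vic, 9), (29, Omega, 2011, Kim, 5), (29, Omega, 2011, Mo, 16), (29, Omega, 2011, Vic, 9), (36, Atlas, 1989, Gus, 29), (36, Atlas, 1989, Xia, 10), (36, Nova, 2010, Gus, 29), (36, Nova, 2010, Xia, 10)}
Natural join on year: {(29, Echo, 1994, Kim, 5, 7, Kim), (29, Echo, 1994, Mo, 16, 7, Kim), (29, Echo, 1994, Vic, 9, 7, Kim), (29, Omega, 2000, Kim, 5, 18, Dee), (29, Omega, 2000, Mo, 16, 18, Dee), (29, Omega, 2000, Vic, 9, 18, Dee), (29, Omega, 2011, Kim, 5, 23, Ivy), (29, Omega, 2011, Mo, 16, 23, Ivy), (29, Omega, 2011, Vic, 9, 23, Ivy), (36, Nova, 2010, Gus, 29, 3, Ned), (36, Nova, 2010, Xia, 10, 3, Ned)}
Apply σ_{bid ≠ 16}; surviving tuples: {(29, Echo, 1994, Kim, 5, 7, Kim), (29, Echo, 1994, Vic, 9, 7, Kim), (29, Omega, 2000, Kim, 5, 18, Dee), (29, Omega, 2000, Vic, 9, 18, Dee), (29, Omega, 2011, Kim, 5, 23, Ivy), (29, Omega, 2011, Vic, 9, 23, Ivy), (36, Nova, 2010, Gus, 29, 3, Ned), (36, Nova, 2010, Xia, 10, 3, Ned)}
Apply σ_{mid ≤ 18}; surviving tuples: {(29, Echo, 1994, Kim, 5, 7, Kim), (29, Echo, 1994, Vic, 9, 7, Kim), (29, Omega, 2000, Kim, 5, 18, Dee), (29, Omega, 2000, Vic, 9, 18, Dee), (36, Nova, 2010, Gus, 29, 3, Ned), (36, Nova, 2010, Xia, 10, 3, Ned)}
Keep only column(s) aid, mname (2 duplicate(s) eliminated): {(29, Kim), (29, Vic), (36, Gus), (36, Xia)}

{(29, Kim), (29, Vic), (36, Gus), (36, Xia)}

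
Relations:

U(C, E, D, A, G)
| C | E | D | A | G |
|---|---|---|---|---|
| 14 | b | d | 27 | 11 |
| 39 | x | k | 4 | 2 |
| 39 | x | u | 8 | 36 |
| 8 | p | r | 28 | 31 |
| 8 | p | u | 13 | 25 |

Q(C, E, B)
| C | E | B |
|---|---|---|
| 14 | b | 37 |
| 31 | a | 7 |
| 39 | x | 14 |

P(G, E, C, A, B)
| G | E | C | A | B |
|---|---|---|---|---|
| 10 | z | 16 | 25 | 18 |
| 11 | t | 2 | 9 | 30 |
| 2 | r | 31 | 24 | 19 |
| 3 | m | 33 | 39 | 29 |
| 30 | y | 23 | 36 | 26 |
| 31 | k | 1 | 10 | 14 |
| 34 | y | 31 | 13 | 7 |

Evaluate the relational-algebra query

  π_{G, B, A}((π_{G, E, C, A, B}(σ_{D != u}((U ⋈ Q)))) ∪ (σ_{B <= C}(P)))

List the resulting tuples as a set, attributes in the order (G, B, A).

Joining U and Q on C, E yields {(14, b, d, 27, 11, 37), (39, x, k, 4, 2, 14), (39, x, u, 8, 36, 14)}.
σ[D != u]: keep tuples satisfying D != u → {(14, b, d, 27, 11, 37), (39, x, k, 4, 2, 14)}
π[G, E, C, A, B]: project onto (G, E, C, A, B) → {(11, b, 14, 27, 37), (2, x, 39, 4, 14)}
σ[B <= C]: keep tuples satisfying B <= C → {(2, r, 31, 24, 19), (3, m, 33, 39, 29), (34, y, 31, 13, 7)}
Union: {(11, b, 14, 27, 37), (2, x, 39, 4, 14)} with {(2, r, 31, 24, 19), (3, m, 33, 39, 29), (34, y, 31, 13, 7)} → {(11, b, 14, 27, 37), (2, r, 31, 24, 19), (2, x, 39, 4, 14), (3, m, 33, 39, 29), (34, y, 31, 13, 7)}
π[G, B, A]: project onto (G, B, A) → {(11, 37, 27), (2, 14, 4), (2, 19, 24), (3, 29, 39), (34, 7, 13)}

{(11, 37, 27), (2, 14, 4), (2, 19, 24), (3, 29, 39), (34, 7, 13)}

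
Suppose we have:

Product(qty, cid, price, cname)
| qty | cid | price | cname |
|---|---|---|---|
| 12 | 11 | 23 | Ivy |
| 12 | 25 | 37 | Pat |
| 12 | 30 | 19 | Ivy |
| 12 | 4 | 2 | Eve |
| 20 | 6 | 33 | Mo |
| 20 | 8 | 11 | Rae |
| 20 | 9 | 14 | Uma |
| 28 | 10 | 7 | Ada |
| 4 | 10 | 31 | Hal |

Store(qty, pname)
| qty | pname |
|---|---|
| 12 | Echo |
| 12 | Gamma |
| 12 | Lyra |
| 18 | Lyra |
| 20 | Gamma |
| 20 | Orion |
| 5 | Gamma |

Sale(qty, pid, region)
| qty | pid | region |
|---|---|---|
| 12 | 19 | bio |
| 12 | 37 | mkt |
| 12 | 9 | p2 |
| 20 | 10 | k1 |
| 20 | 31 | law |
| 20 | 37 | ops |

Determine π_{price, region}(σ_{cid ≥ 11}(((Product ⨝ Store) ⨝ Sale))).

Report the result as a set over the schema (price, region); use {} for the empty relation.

Product ⋈ Store (natural join on qty): {(12, 11, 23, Ivy, Echo), (12, 11, 23, Ivy, Gamma), (12, 11, 23, Ivy, Lyra), (12, 25, 37, Pat, Echo), (12, 25, 37, Pat, Gamma), (12, 25, 37, Pat, Lyra), (12, 30, 19, Ivy, Echo), (12, 30, 19, Ivy, Gamma), (12, 30, 19, Ivy, Lyra), (12, 4, 2, Eve, Echo), (12, 4, 2, Eve, Gamma), (12, 4, 2, Eve, Lyra), (20, 6, 33, Mo, Gamma), (20, 6, 33, Mo, Orion), (20, 8, 11, Rae, Gamma), (20, 8, 11, Rae, Orion), (20, 9, 14, Uma, Gamma), (20, 9, 14, Uma, Orion)}
(Product ⨝ Store) ⋈ Sale (natural join on qty): {(12, 11, 23, Ivy, Echo, 19, bio), (12, 11, 23, Ivy, Echo, 37, mkt), (12, 11, 23, Ivy, Echo, 9, p2), (12, 11, 23, Ivy, Gamma, 19, bio), (12, 11, 23, Ivy, Gamma, 37, mkt), (12, 11, 23, Ivy, Gamma, 9, p2), (12, 11, 23, Ivy, Lyra, 19, bio), (12, 11, 23, Ivy, Lyra, 37, mkt), (12, 11, 23, Ivy, Lyra, 9, p2), (12, 25, 37, Pat, Echo, 19, bio), (12, 25, 37, Pat, Echo, 37, mkt), (12, 25, 37, Pat, Echo, 9, p2), (12, 25, 37, Pat, Gamma, 19, bio), (12, 25, 37, Pat, Gamma, 37, mkt), (12, 25, 37, Pat, Gamma, 9, p2), (12, 25, 37, Pat, Lyra, 19, bio), (12, 25, 37, Pat, Lyra, 37, mkt), (12, 25, 37, Pat, Lyra, 9, p2), (12, 30, 19, Ivy, Echo, 19, bio), (12, 30, 19, Ivy, Echo, 37, mkt), (12, 30, 19, Ivy, Echo, 9, p2), (12, 30, 19, Ivy, Gamma, 19, bio), (12, 30, 19, Ivy, Gamma, 37, mkt), (12, 30, 19, Ivy, Gamma, 9, p2), (12, 30, 19, Ivy, Lyra, 19, bio), (12, 30, 19, Ivy, Lyra, 37, mkt), (12, 30, 19, Ivy, Lyra, 9, p2), (12, 4, 2, Eve, Echo, 19, bio), (12, 4, 2, Eve, Echo, 37, mkt), (12, 4, 2, Eve, Echo, 9, p2), (12, 4, 2, Eve, Gamma, 19, bio), (12, 4, 2, Eve, Gamma, 37, mkt), (12, 4, 2, Eve, Gamma, 9, p2), (12, 4, 2, Eve, Lyra, 19, bio), (12, 4, 2, Eve, Lyra, 37, mkt), (12, 4, 2, Eve, Lyra, 9, p2), (20, 6, 33, Mo, Gamma, 10, k1), (20, 6, 33, Mo, Gamma, 31, law), (20, 6, 33, Mo, Gamma, 37, ops), (20, 6, 33, Mo, Orion, 10, k1), (20, 6, 33, Mo, Orion, 31, law), (20, 6, 33, Mo, Orion, 37, ops), (20, 8, 11, Rae, Gamma, 10, k1), (20, 8, 11, Rae, Gamma, 31, law), (20, 8, 11, Rae, Gamma, 37, ops), (20, 8, 11, Rae, Orion, 10, k1), (20, 8, 11, Rae, Orion, 31, law), (20, 8, 11, Rae, Orion, 37, ops), (20, 9, 14, Uma, Gamma, 10, k1), (20, 9, 14, Uma, Gamma, 31, law), (20, 9, 14, Uma, Gamma, 37, ops), (20, 9, 14, Uma, Orion, 10, k1), (20, 9, 14, Uma, Orion, 31, law), (20, 9, 14, Uma, Orion, 37, ops)}
Filtering on cid ≥ 11 leaves {(12, 11, 23, Ivy, Echo, 19, bio), (12, 11, 23, Ivy, Echo, 37, mkt), (12, 11, 23, Ivy, Echo, 9, p2), (12, 11, 23, Ivy, Gamma, 19, bio), (12, 11, 23, Ivy, Gamma, 37, mkt), (12, 11, 23, Ivy, Gamma, 9, p2), (12, 11, 23, Ivy, Lyra, 19, bio), (12, 11, 23, Ivy, Lyra, 37, mkt), (12, 11, 23, Ivy, Lyra, 9, p2), (12, 25, 37, Pat, Echo, 19, bio), (12, 25, 37, Pat, Echo, 37, mkt), (12, 25, 37, Pat, Echo, 9, p2), (12, 25, 37, Pat, Gamma, 19, bio), (12, 25, 37, Pat, Gamma, 37, mkt), (12, 25, 37, Pat, Gamma, 9, p2), (12, 25, 37, Pat, Lyra, 19, bio), (12, 25, 37, Pat, Lyra, 37, mkt), (12, 25, 37, Pat, Lyra, 9, p2), (12, 30, 19, Ivy, Echo, 19, bio), (12, 30, 19, Ivy, Echo, 37, mkt), (12, 30, 19, Ivy, Echo, 9, p2), (12, 30, 19, Ivy, Gamma, 19, bio), (12, 30, 19, Ivy, Gamma, 37, mkt), (12, 30, 19, Ivy, Gamma, 9, p2), (12, 30, 19, Ivy, Lyra, 19, bio), (12, 30, 19, Ivy, Lyra, 37, mkt), (12, 30, 19, Ivy, Lyra, 9, p2)}.
Projecting to price, region (18 duplicate(s) eliminated): {(19, bio), (19, mkt), (19, p2), (23, bio), (23, mkt), (23, p2), (37, bio), (37, mkt), (37, p2)}

{(19, bio), (19, mkt), (19, p2), (23, bio), (23, mkt), (23, p2), (37, bio), (37, mkt), (37, p2)}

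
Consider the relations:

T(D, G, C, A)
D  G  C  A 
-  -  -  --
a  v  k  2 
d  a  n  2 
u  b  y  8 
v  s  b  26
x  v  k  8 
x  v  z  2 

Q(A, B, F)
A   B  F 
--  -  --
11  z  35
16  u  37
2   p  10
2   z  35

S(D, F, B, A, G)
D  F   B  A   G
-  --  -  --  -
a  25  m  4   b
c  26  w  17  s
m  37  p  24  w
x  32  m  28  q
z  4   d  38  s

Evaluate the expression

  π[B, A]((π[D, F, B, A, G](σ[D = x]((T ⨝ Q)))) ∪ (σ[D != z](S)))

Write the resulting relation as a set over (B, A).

{(m, 28), (m, 4), (p, 2), (p, 24), (w, 17), (z, 2)}

T ⋈ Q (natural join on A): {(a, v, k, 2, p, 10), (a, v, k, 2, z, 35), (d, a, n, 2, p, 10), (d, a, n, 2, z, 35), (x, v, z, 2, p, 10), (x, v, z, 2, z, 35)}
Filtering on D = x leaves {(x, v, z, 2, p, 10), (x, v, z, 2, z, 35)}.
Projecting to D, F, B, A, G: {(x, 10, p, 2, v), (x, 35, z, 2, v)}
Filtering on D != z leaves {(a, 25, m, 4, b), (c, 26, w, 17, s), (m, 37, p, 24, w), (x, 32, m, 28, q)}.
Union: {(x, 10, p, 2, v), (x, 35, z, 2, v)} with {(a, 25, m, 4, b), (c, 26, w, 17, s), (m, 37, p, 24, w), (x, 32, m, 28, q)} → {(a, 25, m, 4, b), (c, 26, w, 17, s), (m, 37, p, 24, w), (x, 10, p, 2, v), (x, 32, m, 28, q), (x, 35, z, 2, v)}
Projecting to B, A: {(m, 28), (m, 4), (p, 2), (p, 24), (w, 17), (z, 2)}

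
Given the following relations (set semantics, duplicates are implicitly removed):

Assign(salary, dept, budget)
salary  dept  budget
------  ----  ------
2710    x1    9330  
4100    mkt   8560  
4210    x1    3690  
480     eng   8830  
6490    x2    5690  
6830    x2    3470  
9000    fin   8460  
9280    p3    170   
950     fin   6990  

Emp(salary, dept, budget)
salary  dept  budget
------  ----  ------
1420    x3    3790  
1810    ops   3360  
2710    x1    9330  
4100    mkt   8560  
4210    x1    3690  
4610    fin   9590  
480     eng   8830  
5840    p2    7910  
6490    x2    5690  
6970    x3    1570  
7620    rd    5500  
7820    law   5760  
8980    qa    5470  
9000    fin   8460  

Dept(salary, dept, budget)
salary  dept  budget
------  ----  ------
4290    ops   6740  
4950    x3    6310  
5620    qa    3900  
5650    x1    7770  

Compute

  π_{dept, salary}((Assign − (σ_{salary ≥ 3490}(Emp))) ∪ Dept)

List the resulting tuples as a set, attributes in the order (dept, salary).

{(eng, 480), (fin, 950), (ops, 4290), (p3, 9280), (qa, 5620), (x1, 2710), (x1, 5650), (x2, 6830), (x3, 4950)}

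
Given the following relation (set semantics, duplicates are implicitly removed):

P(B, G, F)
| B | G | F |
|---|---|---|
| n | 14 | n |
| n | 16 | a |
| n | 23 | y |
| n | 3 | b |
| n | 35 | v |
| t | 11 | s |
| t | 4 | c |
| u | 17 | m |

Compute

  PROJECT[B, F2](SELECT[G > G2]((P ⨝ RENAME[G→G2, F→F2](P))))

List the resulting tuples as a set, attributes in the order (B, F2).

{(n, a), (n, b), (n, n), (n, y), (t, c)}

ρ[G→G2, F→F2]: schema becomes (B, G2, F2); tuples unchanged.
Natural join on B: {(n, 14, n, 14, n), (n, 14, n, 16, a), (n, 14, n, 23, y), (n, 14, n, 3, b), (n, 14, n, 35, v), (n, 16, a, 14, n), (n, 16, a, 16, a), (n, 16, a, 23, y), (n, 16, a, 3, b), (n, 16, a, 35, v), (n, 23, y, 14, n), (n, 23, y, 16, a), (n, 23, y, 23, y), (n, 23, y, 3, b), (n, 23, y, 35, v), (n, 3, b, 14, n), (n, 3, b, 16, a), (n, 3, b, 23, y), (n, 3, b, 3, b), (n, 3, b, 35, v), (n, 35, v, 14, n), (n, 35, v, 16, a), (n, 35, v, 23, y), (n, 35, v, 3, b), (n, 35, v, 35, v), (t, 11, s, 11, s), (t, 11, s, 4, c), (t, 4, c, 11, s), (t, 4, c, 4, c), (u, 17, m, 17, m)}
Apply σ_{G > G2}; surviving tuples: {(n, 14, n, 3, b), (n, 16, a, 14, n), (n, 16, a, 3, b), (n, 23, y, 14, n), (n, 23, y, 16, a), (n, 23, y, 3, b), (n, 35, v, 14, n), (n, 35, v, 16, a), (n, 35, v, 23, y), (n, 35, v, 3, b), (t, 11, s, 4, c)}
Keep only column(s) B, F2 (6 duplicate(s) eliminated): {(n, a), (n, b), (n, n), (n, y), (t, c)}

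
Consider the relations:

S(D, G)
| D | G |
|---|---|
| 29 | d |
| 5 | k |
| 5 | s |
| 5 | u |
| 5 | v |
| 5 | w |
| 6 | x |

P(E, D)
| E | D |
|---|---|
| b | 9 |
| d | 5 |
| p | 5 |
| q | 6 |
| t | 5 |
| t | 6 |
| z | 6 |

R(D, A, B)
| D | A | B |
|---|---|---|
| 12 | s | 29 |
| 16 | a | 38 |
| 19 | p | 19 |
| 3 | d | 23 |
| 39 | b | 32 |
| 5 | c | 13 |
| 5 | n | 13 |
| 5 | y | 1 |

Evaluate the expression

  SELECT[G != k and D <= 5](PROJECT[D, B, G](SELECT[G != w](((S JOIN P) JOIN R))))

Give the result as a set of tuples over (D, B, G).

{(5, 1, s), (5, 1, u), (5, 1, v), (5, 13, s), (5, 13, u), (5, 13, v)}

Natural join on D: {(5, k, d), (5, k, p), (5, k, t), (5, s, d), (5, s, p), (5, s, t), (5, u, d), (5, u, p), (5, u, t), (5, v, d), (5, v, p), (5, v, t), (5, w, d), (5, w, p), (5, w, t), (6, x, q), (6, x, t), (6, x, z)}
Natural join on D: {(5, k, d, c, 13), (5, k, d, n, 13), (5, k, d, y, 1), (5, k, p, c, 13), (5, k, p, n, 13), (5, k, p, y, 1), (5, k, t, c, 13), (5, k, t, n, 13), (5, k, t, y, 1), (5, s, d, c, 13), (5, s, d, n, 13), (5, s, d, y, 1), (5, s, p, c, 13), (5, s, p, n, 13), (5, s, p, y, 1), (5, s, t, c, 13), (5, s, t, n, 13), (5, s, t, y, 1), (5, u, d, c, 13), (5, u, d, n, 13), (5, u, d, y, 1), (5, u, p, c, 13), (5, u, p, n, 13), (5, u, p, y, 1), (5, u, t, c, 13), (5, u, t, n, 13), (5, u, t, y, 1), (5, v, d, c, 13), (5, v, d, n, 13), (5, v, d, y, 1), (5, v, p, c, 13), (5, v, p, n, 13), (5, v, p, y, 1), (5, v, t, c, 13), (5, v, t, n, 13), (5, v, t, y, 1), (5, w, d, c, 13), (5, w, d, n, 13), (5, w, d, y, 1), (5, w, p, c, 13), (5, w, p, n, 13), (5, w, p, y, 1), (5, w, t, c, 13), (5, w, t, n, 13), (5, w, t, y, 1)}
σ[G != w]: keep tuples satisfying G != w → {(5, k, d, c, 13), (5, k, d, n, 13), (5, k, d, y, 1), (5, k, p, c, 13), (5, k, p, n, 13), (5, k, p, y, 1), (5, k, t, c, 13), (5, k, t, n, 13), (5, k, t, y, 1), (5, s, d, c, 13), (5, s, d, n, 13), (5, s, d, y, 1), (5, s, p, c, 13), (5, s, p, n, 13), (5, s, p, y, 1), (5, s, t, c, 13), (5, s, t, n, 13), (5, s, t, y, 1), (5, u, d, c, 13), (5, u, d, n, 13), (5, u, d, y, 1), (5, u, p, c, 13), (5, u, p, n, 13), (5, u, p, y, 1), (5, u, t, c, 13), (5, u, t, n, 13), (5, u, t, y, 1), (5, v, d, c, 13), (5, v, d, n, 13), (5, v, d, y, 1), (5, v, p, c, 13), (5, v, p, n, 13), (5, v, p, y, 1), (5, v, t, c, 13), (5, v, t, n, 13), (5, v, t, y, 1)}
π[D, B, G]: project onto (D, B, G) (28 duplicate(s) eliminated) → {(5, 1, k), (5, 1, s), (5, 1, u), (5, 1, v), (5, 13, k), (5, 13, s), (5, 13, u), (5, 13, v)}
σ[G != k and D <= 5]: keep tuples satisfying G != k and D <= 5 → {(5, 1, s), (5, 1, u), (5, 1, v), (5, 13, s), (5, 13, u), (5, 13, v)}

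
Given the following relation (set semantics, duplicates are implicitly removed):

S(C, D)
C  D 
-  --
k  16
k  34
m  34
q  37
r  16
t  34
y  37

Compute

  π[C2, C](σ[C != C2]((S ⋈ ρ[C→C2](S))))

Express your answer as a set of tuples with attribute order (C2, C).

ρ[C→C2]: schema becomes (C2, D); tuples unchanged.
S ⋈ ρ[C→C2](S) (natural join on D): {(k, 16, k), (k, 16, r), (k, 34, k), (k, 34, m), (k, 34, t), (m, 34, k), (m, 34, m), (m, 34, t), (q, 37, q), (q, 37, y), (r, 16, k), (r, 16, r), (t, 34, k), (t, 34, m), (t, 34, t), (y, 37, q), (y, 37, y)}
Filtering on C != C2 leaves {(k, 16, r), (k, 34, m), (k, 34, t), (m, 34, k), (m, 34, t), (q, 37, y), (r, 16, k), (t, 34, k), (t, 34, m), (y, 37, q)}.
π_{C2, C} gives {(k, m), (k, r), (k, t), (m, k), (m, t), (q, y), (r, k), (t, k), (t, m), (y, q)}.

{(k, m), (k, r), (k, t), (m, k), (m, t), (q, y), (r, k), (t, k), (t, m), (y, q)}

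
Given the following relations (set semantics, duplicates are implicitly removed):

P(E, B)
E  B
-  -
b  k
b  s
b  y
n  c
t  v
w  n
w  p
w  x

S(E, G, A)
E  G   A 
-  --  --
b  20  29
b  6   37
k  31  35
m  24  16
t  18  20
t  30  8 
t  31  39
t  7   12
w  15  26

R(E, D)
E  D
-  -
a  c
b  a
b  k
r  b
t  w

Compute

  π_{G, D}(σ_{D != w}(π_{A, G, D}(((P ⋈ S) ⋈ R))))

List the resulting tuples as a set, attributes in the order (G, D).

{(20, a), (20, k), (6, a), (6, k)}

Joining P and S on E yields {(b, k, 20, 29), (b, k, 6, 37), (b, s, 20, 29), (b, s, 6, 37), (b, y, 20, 29), (b, y, 6, 37), (t, v, 18, 20), (t, v, 30, 8), (t, v, 31, 39), (t, v, 7, 12), (w, n, 15, 26), (w, p, 15, 26), (w, x, 15, 26)}.
Joining (P ⋈ S) and R on E yields {(b, k, 20, 29, a), (b, k, 20, 29, k), (b, k, 6, 37, a), (b, k, 6, 37, k), (b, s, 20, 29, a), (b, s, 20, 29, k), (b, s, 6, 37, a), (b, s, 6, 37, k), (b, y, 20, 29, a), (b, y, 20, 29, k), (b, y, 6, 37, a), (b, y, 6, 37, k), (t, v, 18, 20, w), (t, v, 30, 8, w), (t, v, 31, 39, w), (t, v, 7, 12, w)}.
Keep only column(s) A, G, D (8 duplicate(s) eliminated): {(12, 7, w), (20, 18, w), (29, 20, a), (29, 20, k), (37, 6, a), (37, 6, k), (39, 31, w), (8, 30, w)}
σ[D != w]: keep tuples satisfying D != w → {(29, 20, a), (29, 20, k), (37, 6, a), (37, 6, k)}
Keep only column(s) G, D: {(20, a), (20, k), (6, a), (6, k)}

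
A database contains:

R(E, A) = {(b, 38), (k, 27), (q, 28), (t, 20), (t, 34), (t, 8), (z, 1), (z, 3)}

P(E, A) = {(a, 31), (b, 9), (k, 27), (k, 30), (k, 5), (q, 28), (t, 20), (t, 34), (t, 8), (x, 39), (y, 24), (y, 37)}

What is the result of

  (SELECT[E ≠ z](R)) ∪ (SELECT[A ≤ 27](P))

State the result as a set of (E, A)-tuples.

{(b, 38), (b, 9), (k, 27), (k, 5), (q, 28), (t, 20), (t, 34), (t, 8), (y, 24)}

σ[E ≠ z]: keep tuples satisfying E ≠ z → {(b, 38), (k, 27), (q, 28), (t, 20), (t, 34), (t, 8)}
σ[A ≤ 27]: keep tuples satisfying A ≤ 27 → {(b, 9), (k, 27), (k, 5), (t, 20), (t, 8), (y, 24)}
Union: {(b, 38), (k, 27), (q, 28), (t, 20), (t, 34), (t, 8)} with {(b, 9), (k, 27), (k, 5), (t, 20), (t, 8), (y, 24)} → {(b, 38), (b, 9), (k, 27), (k, 5), (q, 28), (t, 20), (t, 34), (t, 8), (y, 24)}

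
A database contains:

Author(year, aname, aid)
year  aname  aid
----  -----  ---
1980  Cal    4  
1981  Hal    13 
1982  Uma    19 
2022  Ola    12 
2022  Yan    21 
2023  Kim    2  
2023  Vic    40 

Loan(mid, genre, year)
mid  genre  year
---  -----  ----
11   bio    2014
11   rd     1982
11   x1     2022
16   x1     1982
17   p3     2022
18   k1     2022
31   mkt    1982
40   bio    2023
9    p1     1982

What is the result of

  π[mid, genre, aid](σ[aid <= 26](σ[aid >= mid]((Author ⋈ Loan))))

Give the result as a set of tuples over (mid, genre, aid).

{(11, rd, 19), (11, x1, 12), (11, x1, 21), (16, x1, 19), (17, p3, 21), (18, k1, 21), (9, p1, 19)}

Author ⋈ Loan (natural join on year): {(1982, Uma, 19, 11, rd), (1982, Uma, 19, 16, x1), (1982, Uma, 19, 31, mkt), (1982, Uma, 19, 9, p1), (2022, Ola, 12, 11, x1), (2022, Ola, 12, 17, p3), (2022, Ola, 12, 18, k1), (2022, Yan, 21, 11, x1), (2022, Yan, 21, 17, p3), (2022, Yan, 21, 18, k1), (2023, Kim, 2, 40, bio), (2023, Vic, 40, 40, bio)}
Apply σ_{aid >= mid}; surviving tuples: {(1982, Uma, 19, 11, rd), (1982, Uma, 19, 16, x1), (1982, Uma, 19, 9, p1), (2022, Ola, 12, 11, x1), (2022, Yan, 21, 11, x1), (2022, Yan, 21, 17, p3), (2022, Yan, 21, 18, k1), (2023, Vic, 40, 40, bio)}
Apply σ_{aid <= 26}; surviving tuples: {(1982, Uma, 19, 11, rd), (1982, Uma, 19, 16, x1), (1982, Uma, 19, 9, p1), (2022, Ola, 12, 11, x1), (2022, Yan, 21, 11, x1), (2022, Yan, 21, 17, p3), (2022, Yan, 21, 18, k1)}
Keep only column(s) mid, genre, aid: {(11, rd, 19), (11, x1, 12), (11, x1, 21), (16, x1, 19), (17, p3, 21), (18, k1, 21), (9, p1, 19)}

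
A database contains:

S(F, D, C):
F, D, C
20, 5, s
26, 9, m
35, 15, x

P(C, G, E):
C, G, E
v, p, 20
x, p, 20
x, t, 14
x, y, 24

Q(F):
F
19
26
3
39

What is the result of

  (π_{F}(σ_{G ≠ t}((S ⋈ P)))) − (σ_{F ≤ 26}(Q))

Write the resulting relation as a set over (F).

S ⋈ P (natural join on C): {(35, 15, x, p, 20), (35, 15, x, t, 14), (35, 15, x, y, 24)}
σ[G ≠ t]: keep tuples satisfying G ≠ t → {(35, 15, x, p, 20), (35, 15, x, y, 24)}
Projecting to F (1 duplicate(s) eliminated): {35}
σ[F ≤ 26]: keep tuples satisfying F ≤ 26 → {19, 26, 3}
Set difference of the two operands is {35}.

{35}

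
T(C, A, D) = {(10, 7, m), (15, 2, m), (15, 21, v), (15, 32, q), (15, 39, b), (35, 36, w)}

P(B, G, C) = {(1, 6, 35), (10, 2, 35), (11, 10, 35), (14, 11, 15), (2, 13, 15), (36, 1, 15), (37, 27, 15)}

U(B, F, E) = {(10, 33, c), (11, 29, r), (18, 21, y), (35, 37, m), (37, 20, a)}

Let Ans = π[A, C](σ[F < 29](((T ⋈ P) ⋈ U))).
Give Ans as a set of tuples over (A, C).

{(2, 15), (21, 15), (32, 15), (39, 15)}

Joining T and P on C yields {(15, 2, m, 14, 11), (15, 2, m, 2, 13), (15, 2, m, 36, 1), (15, 2, m, 37, 27), (15, 21, v, 14, 11), (15, 21, v, 2, 13), (15, 21, v, 36, 1), (15, 21, v, 37, 27), (15, 32, q, 14, 11), (15, 32, q, 2, 13), (15, 32, q, 36, 1), (15, 32, q, 37, 27), (15, 39, b, 14, 11), (15, 39, b, 2, 13), (15, 39, b, 36, 1), (15, 39, b, 37, 27), (35, 36, w, 1, 6), (35, 36, w, 10, 2), (35, 36, w, 11, 10)}.
Joining (T ⋈ P) and U on B yields {(15, 2, m, 37, 27, 20, a), (15, 21, v, 37, 27, 20, a), (15, 32, q, 37, 27, 20, a), (15, 39, b, 37, 27, 20, a), (35, 36, w, 10, 2, 33, c), (35, 36, w, 11, 10, 29, r)}.
Filtering on F < 29 leaves {(15, 2, m, 37, 27, 20, a), (15, 21, v, 37, 27, 20, a), (15, 32, q, 37, 27, 20, a), (15, 39, b, 37, 27, 20, a)}.
Projecting to A, C: {(2, 15), (21, 15), (32, 15), (39, 15)}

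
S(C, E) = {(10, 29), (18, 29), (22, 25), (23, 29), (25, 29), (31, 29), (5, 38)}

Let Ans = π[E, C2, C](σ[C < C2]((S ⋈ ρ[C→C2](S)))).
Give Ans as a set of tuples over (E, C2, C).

ρ[C→C2]: schema becomes (C2, E); tuples unchanged.
Joining S and ρ[C→C2](S) on E yields {(10, 29, 10), (10, 29, 18), (10, 29, 23), (10, 29, 25), (10, 29, 31), (18, 29, 10), (18, 29, 18), (18, 29, 23), (18, 29, 25), (18, 29, 31), (22, 25, 22), (23, 29, 10), (23, 29, 18), (23, 29, 23), (23, 29, 25), (23, 29, 31), (25, 29, 10), (25, 29, 18), (25, 29, 23), (25, 29, 25), (25, 29, 31), (31, 29, 10), (31, 29, 18), (31, 29, 23), (31, 29, 25), (31, 29, 31), (5, 38, 5)}.
σ[C < C2]: keep tuples satisfying C < C2 → {(10, 29, 18), (10, 29, 23), (10, 29, 25), (10, 29, 31), (18, 29, 23), (18, 29, 25), (18, 29, 31), (23, 29, 25), (23, 29, 31), (25, 29, 31)}
π[E, C2, C]: project onto (E, C2, C) → {(29, 18, 10), (29, 23, 10), (29, 23, 18), (29, 25, 10), (29, 25, 18), (29, 25, 23), (29, 31, 10), (29, 31, 18), (29, 31, 23), (29, 31, 25)}

{(29, 18, 10), (29, 23, 10), (29, 23, 18), (29, 25, 10), (29, 25, 18), (29, 25, 23), (29, 31, 10), (29, 31, 18), (29, 31, 23), (29, 31, 25)}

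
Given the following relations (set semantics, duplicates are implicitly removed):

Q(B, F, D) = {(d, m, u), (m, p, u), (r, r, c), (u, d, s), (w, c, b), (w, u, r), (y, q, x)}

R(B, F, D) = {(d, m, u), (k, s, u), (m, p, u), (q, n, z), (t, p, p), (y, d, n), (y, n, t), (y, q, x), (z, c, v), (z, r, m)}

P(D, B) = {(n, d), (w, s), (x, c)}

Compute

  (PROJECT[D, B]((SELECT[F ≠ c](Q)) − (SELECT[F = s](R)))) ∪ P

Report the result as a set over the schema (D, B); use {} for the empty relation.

Selection F ≠ c: {(d, m, u), (m, p, u), (r, r, c), (u, d, s), (w, u, r), (y, q, x)}
Selection F = s: {(k, s, u)}
Difference: {(d, m, u), (m, p, u), (r, r, c), (u, d, s), (w, u, r), (y, q, x)} with {(k, s, u)} → {(d, m, u), (m, p, u), (r, r, c), (u, d, s), (w, u, r), (y, q, x)}
Keep only column(s) D, B: {(c, r), (r, w), (s, u), (u, d), (u, m), (x, y)}
Union: {(c, r), (r, w), (s, u), (u, d), (u, m), (x, y)} with {(n, d), (w, s), (x, c)} → {(c, r), (n, d), (r, w), (s, u), (u, d), (u, m), (w, s), (x, c), (x, y)}

{(c, r), (n, d), (r, w), (s, u), (u, d), (u, m), (w, s), (x, c), (x, y)}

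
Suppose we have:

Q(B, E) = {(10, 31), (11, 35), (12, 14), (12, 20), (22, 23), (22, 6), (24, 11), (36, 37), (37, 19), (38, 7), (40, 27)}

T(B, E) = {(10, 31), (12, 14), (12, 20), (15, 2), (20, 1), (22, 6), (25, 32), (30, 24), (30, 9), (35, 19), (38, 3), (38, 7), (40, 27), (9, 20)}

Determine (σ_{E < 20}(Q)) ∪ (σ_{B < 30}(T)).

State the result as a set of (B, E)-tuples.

Selection E < 20: {(12, 14), (22, 6), (24, 11), (37, 19), (38, 7)}
Selection B < 30: {(10, 31), (12, 14), (12, 20), (15, 2), (20, 1), (22, 6), (25, 32), (9, 20)}
Taking the union: {(10, 31), (12, 14), (12, 20), (15, 2), (20, 1), (22, 6), (24, 11), (25, 32), (37, 19), (38, 7), (9, 20)}

{(10, 31), (12, 14), (12, 20), (15, 2), (20, 1), (22, 6), (24, 11), (25, 32), (37, 19), (38, 7), (9, 20)}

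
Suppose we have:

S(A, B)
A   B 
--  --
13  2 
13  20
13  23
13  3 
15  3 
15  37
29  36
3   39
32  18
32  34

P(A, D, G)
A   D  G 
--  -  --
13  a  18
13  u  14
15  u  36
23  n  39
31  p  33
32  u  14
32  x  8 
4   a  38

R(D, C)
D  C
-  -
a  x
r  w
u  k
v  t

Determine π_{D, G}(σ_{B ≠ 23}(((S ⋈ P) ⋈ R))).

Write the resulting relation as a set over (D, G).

Natural join on A: {(13, 2, a, 18), (13, 2, u, 14), (13, 20, a, 18), (13, 20, u, 14), (13, 23, a, 18), (13, 23, u, 14), (13, 3, a, 18), (13, 3, u, 14), (15, 3, u, 36), (15, 37, u, 36), (32, 18, u, 14), (32, 18, x, 8), (32, 34, u, 14), (32, 34, x, 8)}
Natural join on D: {(13, 2, a, 18, x), (13, 2, u, 14, k), (13, 20, a, 18, x), (13, 20, u, 14, k), (13, 23, a, 18, x), (13, 23, u, 14, k), (13, 3, a, 18, x), (13, 3, u, 14, k), (15, 3, u, 36, k), (15, 37, u, 36, k), (32, 18, u, 14, k), (32, 34, u, 14, k)}
Filtering on B ≠ 23 leaves {(13, 2, a, 18, x), (13, 2, u, 14, k), (13, 20, a, 18, x), (13, 20, u, 14, k), (13, 3, a, 18, x), (13, 3, u, 14, k), (15, 3, u, 36, k), (15, 37, u, 36, k), (32, 18, u, 14, k), (32, 34, u, 14, k)}.
Keep only column(s) D, G (7 duplicate(s) eliminated): {(a, 18), (u, 14), (u, 36)}

{(a, 18), (u, 14), (u, 36)}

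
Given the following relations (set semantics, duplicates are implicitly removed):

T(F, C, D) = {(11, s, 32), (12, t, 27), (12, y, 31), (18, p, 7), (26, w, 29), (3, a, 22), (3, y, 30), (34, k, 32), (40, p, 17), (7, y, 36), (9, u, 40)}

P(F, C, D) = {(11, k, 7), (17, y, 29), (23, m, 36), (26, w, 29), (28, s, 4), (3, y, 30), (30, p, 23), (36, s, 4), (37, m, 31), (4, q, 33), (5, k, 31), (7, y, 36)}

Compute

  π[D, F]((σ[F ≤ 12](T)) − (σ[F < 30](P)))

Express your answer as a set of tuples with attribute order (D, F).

Filtering on F ≤ 12 leaves {(11, s, 32), (12, t, 27), (12, y, 31), (3, a, 22), (3, y, 30), (7, y, 36), (9, u, 40)}.
Filtering on F < 30 leaves {(11, k, 7), (17, y, 29), (23, m, 36), (26, w, 29), (28, s, 4), (3, y, 30), (4, q, 33), (5, k, 31), (7, y, 36)}.
Difference: {(11, s, 32), (12, t, 27), (12, y, 31), (3, a, 22), (3, y, 30), (7, y, 36), (9, u, 40)} with {(11, k, 7), (17, y, 29), (23, m, 36), (26, w, 29), (28, s, 4), (3, y, 30), (4, q, 33), (5, k, 31), (7, y, 36)} → {(11, s, 32), (12, t, 27), (12, y, 31), (3, a, 22), (9, u, 40)}
Keep only column(s) D, F: {(22, 3), (27, 12), (31, 12), (32, 11), (40, 9)}

{(22, 3), (27, 12), (31, 12), (32, 11), (40, 9)}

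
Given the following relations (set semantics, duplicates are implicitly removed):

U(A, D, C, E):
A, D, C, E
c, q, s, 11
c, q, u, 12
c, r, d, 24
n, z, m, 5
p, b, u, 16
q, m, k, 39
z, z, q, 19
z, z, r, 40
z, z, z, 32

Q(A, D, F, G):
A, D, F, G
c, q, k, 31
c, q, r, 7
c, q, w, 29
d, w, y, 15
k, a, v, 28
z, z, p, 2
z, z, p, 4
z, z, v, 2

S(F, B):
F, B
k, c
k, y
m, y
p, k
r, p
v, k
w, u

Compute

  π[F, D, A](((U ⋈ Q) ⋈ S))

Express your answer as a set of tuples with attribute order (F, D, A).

{(k, q, c), (p, z, z), (r, q, c), (v, z, z), (w, q, c)}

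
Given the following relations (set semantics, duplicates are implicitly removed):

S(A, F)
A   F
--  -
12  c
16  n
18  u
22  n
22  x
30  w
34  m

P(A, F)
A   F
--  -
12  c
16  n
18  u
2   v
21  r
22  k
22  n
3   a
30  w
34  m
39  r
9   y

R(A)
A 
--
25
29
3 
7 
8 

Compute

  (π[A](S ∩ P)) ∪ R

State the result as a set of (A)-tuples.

Taking the intersection: {(12, c), (16, n), (18, u), (22, n), (30, w), (34, m)}
π_{A} gives {12, 16, 18, 22, 30, 34}.
Taking the union: {12, 16, 18, 22, 25, 29, 3, 30, 34, 7, 8}

{12, 16, 18, 22, 25, 29, 3, 30, 34, 7, 8}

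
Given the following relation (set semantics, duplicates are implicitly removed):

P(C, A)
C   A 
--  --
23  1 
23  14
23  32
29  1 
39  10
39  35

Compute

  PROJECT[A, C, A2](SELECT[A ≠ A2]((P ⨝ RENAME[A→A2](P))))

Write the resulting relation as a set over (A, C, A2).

ρ[A→A2]: schema becomes (C, A2); tuples unchanged.
Natural join on C: {(23, 1, 1), (23, 1, 14), (23, 1, 32), (23, 14, 1), (23, 14, 14), (23, 14, 32), (23, 32, 1), (23, 32, 14), (23, 32, 32), (29, 1, 1), (39, 10, 10), (39, 10, 35), (39, 35, 10), (39, 35, 35)}
σ[A ≠ A2]: keep tuples satisfying A ≠ A2 → {(23, 1, 14), (23, 1, 32), (23, 14, 1), (23, 14, 32), (23, 32, 1), (23, 32, 14), (39, 10, 35), (39, 35, 10)}
Projecting to A, C, A2: {(1, 23, 14), (1, 23, 32), (10, 39, 35), (14, 23, 1), (14, 23, 32), (32, 23, 1), (32, 23, 14), (35, 39, 10)}

{(1, 23, 14), (1, 23, 32), (10, 39, 35), (14, 23, 1), (14, 23, 32), (32, 23, 1), (32, 23, 14), (35, 39, 10)}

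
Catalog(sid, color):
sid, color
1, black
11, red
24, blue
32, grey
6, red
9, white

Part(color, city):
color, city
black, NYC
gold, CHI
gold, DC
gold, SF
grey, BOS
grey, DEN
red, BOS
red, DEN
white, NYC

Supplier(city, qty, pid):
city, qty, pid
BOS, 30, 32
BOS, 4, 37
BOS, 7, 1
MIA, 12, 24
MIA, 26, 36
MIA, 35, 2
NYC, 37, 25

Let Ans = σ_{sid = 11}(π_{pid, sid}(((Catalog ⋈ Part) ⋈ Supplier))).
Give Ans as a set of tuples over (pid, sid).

Catalog ⋈ Part (natural join on color): {(1, black, NYC), (11, red, BOS), (11, red, DEN), (32, grey, BOS), (32, grey, DEN), (6, red, BOS), (6, red, DEN), (9, white, NYC)}
(Catalog ⋈ Part) ⋈ Supplier (natural join on city): {(1, black, NYC, 37, 25), (11, red, BOS, 30, 32), (11, red, BOS, 4, 37), (11, red, BOS, 7, 1), (32, grey, BOS, 30, 32), (32, grey, BOS, 4, 37), (32, grey, BOS, 7, 1), (6, red, BOS, 30, 32), (6, red, BOS, 4, 37), (6, red, BOS, 7, 1), (9, white, NYC, 37, 25)}
Projecting to pid, sid: {(1, 11), (1, 32), (1, 6), (25, 1), (25, 9), (32, 11), (32, 32), (32, 6), (37, 11), (37, 32), (37, 6)}
Apply σ_{sid = 11}; surviving tuples: {(1, 11), (32, 11), (37, 11)}

{(1, 11), (32, 11), (37, 11)}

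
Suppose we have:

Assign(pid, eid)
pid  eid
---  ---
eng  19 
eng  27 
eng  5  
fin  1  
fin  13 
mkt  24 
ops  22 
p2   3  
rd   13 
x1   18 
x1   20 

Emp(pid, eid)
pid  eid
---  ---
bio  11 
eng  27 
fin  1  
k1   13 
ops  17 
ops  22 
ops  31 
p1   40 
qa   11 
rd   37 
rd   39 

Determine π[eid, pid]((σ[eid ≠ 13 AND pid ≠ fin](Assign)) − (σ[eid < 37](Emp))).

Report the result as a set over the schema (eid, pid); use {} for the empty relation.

{(18, x1), (19, eng), (20, x1), (24, mkt), (3, p2), (5, eng)}

Selection eid ≠ 13 AND pid ≠ fin: {(eng, 19), (eng, 27), (eng, 5), (mkt, 24), (ops, 22), (p2, 3), (x1, 18), (x1, 20)}
Selection eid < 37: {(bio, 11), (eng, 27), (fin, 1), (k1, 13), (ops, 17), (ops, 22), (ops, 31), (qa, 11)}
Difference: {(eng, 19), (eng, 27), (eng, 5), (mkt, 24), (ops, 22), (p2, 3), (x1, 18), (x1, 20)} with {(bio, 11), (eng, 27), (fin, 1), (k1, 13), (ops, 17), (ops, 22), (ops, 31), (qa, 11)} → {(eng, 19), (eng, 5), (mkt, 24), (p2, 3), (x1, 18), (x1, 20)}
Keep only column(s) eid, pid: {(18, x1), (19, eng), (20, x1), (24, mkt), (3, p2), (5, eng)}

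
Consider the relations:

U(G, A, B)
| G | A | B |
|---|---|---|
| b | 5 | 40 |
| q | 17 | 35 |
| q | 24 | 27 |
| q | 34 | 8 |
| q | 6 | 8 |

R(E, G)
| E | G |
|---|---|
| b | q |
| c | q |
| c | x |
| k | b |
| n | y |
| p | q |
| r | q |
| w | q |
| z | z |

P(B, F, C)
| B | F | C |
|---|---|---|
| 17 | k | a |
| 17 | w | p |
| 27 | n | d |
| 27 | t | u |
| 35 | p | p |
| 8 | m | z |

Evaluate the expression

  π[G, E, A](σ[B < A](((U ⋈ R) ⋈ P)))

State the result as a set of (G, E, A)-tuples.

{(q, b, 34), (q, c, 34), (q, p, 34), (q, r, 34), (q, w, 34)}

U ⋈ R (natural join on G): {(b, 5, 40, k), (q, 17, 35, b), (q, 17, 35, c), (q, 17, 35, p), (q, 17, 35, r), (q, 17, 35, w), (q, 24, 27, b), (q, 24, 27, c), (q, 24, 27, p), (q, 24, 27, r), (q, 24, 27, w), (q, 34, 8, b), (q, 34, 8, c), (q, 34, 8, p), (q, 34, 8, r), (q, 34, 8, w), (q, 6, 8, b), (q, 6, 8, c), (q, 6, 8, p), (q, 6, 8, r), (q, 6, 8, w)}
(U ⋈ R) ⋈ P (natural join on B): {(q, 17, 35, b, p, p), (q, 17, 35, c, p, p), (q, 17, 35, p, p, p), (q, 17, 35, r, p, p), (q, 17, 35, w, p, p), (q, 24, 27, b, n, d), (q, 24, 27, b, t, u), (q, 24, 27, c, n, d), (q, 24, 27, c, t, u), (q, 24, 27, p, n, d), (q, 24, 27, p, t, u), (q, 24, 27, r, n, d), (q, 24, 27, r, t, u), (q, 24, 27, w, n, d), (q, 24, 27, w, t, u), (q, 34, 8, b, m, z), (q, 34, 8, c, m, z), (q, 34, 8, p, m, z), (q, 34, 8, r, m, z), (q, 34, 8, w, m, z), (q, 6, 8, b, m, z), (q, 6, 8, c, m, z), (q, 6, 8, p, m, z), (q, 6, 8, r, m, z), (q, 6, 8, w, m, z)}
Apply σ_{B < A}; surviving tuples: {(q, 34, 8, b, m, z), (q, 34, 8, c, m, z), (q, 34, 8, p, m, z), (q, 34, 8, r, m, z), (q, 34, 8, w, m, z)}
π_{G, E, A} gives {(q, b, 34), (q, c, 34), (q, p, 34), (q, r, 34), (q, w, 34)}.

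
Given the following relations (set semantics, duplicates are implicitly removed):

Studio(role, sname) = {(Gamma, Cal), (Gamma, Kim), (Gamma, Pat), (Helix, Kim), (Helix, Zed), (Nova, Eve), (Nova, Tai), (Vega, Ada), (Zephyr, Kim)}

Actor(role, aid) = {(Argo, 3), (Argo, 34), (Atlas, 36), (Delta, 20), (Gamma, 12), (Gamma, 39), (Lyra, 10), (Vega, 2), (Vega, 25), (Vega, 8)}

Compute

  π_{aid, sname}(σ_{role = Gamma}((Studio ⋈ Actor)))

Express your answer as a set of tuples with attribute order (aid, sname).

Joining Studio and Actor on role yields {(Gamma, Cal, 12), (Gamma, Cal, 39), (Gamma, Kim, 12), (Gamma, Kim, 39), (Gamma, Pat, 12), (Gamma, Pat, 39), (Vega, Ada, 2), (Vega, Ada, 25), (Vega, Ada, 8)}.
Filtering on role = Gamma leaves {(Gamma, Cal, 12), (Gamma, Cal, 39), (Gamma, Kim, 12), (Gamma, Kim, 39), (Gamma, Pat, 12), (Gamma, Pat, 39)}.
π_{aid, sname} gives {(12, Cal), (12, Kim), (12, Pat), (39, Cal), (39, Kim), (39, Pat)}.

{(12, Cal), (12, Kim), (12, Pat), (39, Cal), (39, Kim), (39, Pat)}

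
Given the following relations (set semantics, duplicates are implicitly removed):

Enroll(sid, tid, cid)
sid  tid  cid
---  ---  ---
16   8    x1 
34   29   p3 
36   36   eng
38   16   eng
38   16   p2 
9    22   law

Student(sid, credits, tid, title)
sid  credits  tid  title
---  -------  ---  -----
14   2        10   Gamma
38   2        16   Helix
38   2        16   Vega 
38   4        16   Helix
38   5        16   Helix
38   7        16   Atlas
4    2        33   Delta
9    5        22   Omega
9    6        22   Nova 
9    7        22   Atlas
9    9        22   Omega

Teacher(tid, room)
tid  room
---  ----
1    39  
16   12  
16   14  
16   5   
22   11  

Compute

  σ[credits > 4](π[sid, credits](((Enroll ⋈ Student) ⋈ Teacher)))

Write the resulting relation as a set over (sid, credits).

Enroll ⋈ Student (natural join on sid, tid): {(38, 16, eng, 2, Helix), (38, 16, eng, 2, Vega), (38, 16, eng, 4, Helix), (38, 16, eng, 5, Helix), (38, 16, eng, 7, Atlas), (38, 16, p2, 2, Helix), (38, 16, p2, 2, Vega), (38, 16, p2, 4, Helix), (38, 16, p2, 5, Helix), (38, 16, p2, 7, Atlas), (9, 22, law, 5, Omega), (9, 22, law, 6, Nova), (9, 22, law, 7, Atlas), (9, 22, law, 9, Omega)}
(Enroll ⋈ Student) ⋈ Teacher (natural join on tid): {(38, 16, eng, 2, Helix, 12), (38, 16, eng, 2, Helix, 14), (38, 16, eng, 2, Helix, 5), (38, 16, eng, 2, Vega, 12), (38, 16, eng, 2, Vega, 14), (38, 16, eng, 2, Vega, 5), (38, 16, eng, 4, Helix, 12), (38, 16, eng, 4, Helix, 14), (38, 16, eng, 4, Helix, 5), (38, 16, eng, 5, Helix, 12), (38, 16, eng, 5, Helix, 14), (38, 16, eng, 5, Helix, 5), (38, 16, eng, 7, Atlas, 12), (38, 16, eng, 7, Atlas, 14), (38, 16, eng, 7, Atlas, 5), (38, 16, p2, 2, Helix, 12), (38, 16, p2, 2, Helix, 14), (38, 16, p2, 2, Helix, 5), (38, 16, p2, 2, Vega, 12), (38, 16, p2, 2, Vega, 14), (38, 16, p2, 2, Vega, 5), (38, 16, p2, 4, Helix, 12), (38, 16, p2, 4, Helix, 14), (38, 16, p2, 4, Helix, 5), (38, 16, p2, 5, Helix, 12), (38, 16, p2, 5, Helix, 14), (38, 16, p2, 5, Helix, 5), (38, 16, p2, 7, Atlas, 12), (38, 16, p2, 7, Atlas, 14), (38, 16, p2, 7, Atlas, 5), (9, 22, law, 5, Omega, 11), (9, 22, law, 6, Nova, 11), (9, 22, law, 7, Atlas, 11), (9, 22, law, 9, Omega, 11)}
π[sid, credits]: project onto (sid, credits) (26 duplicate(s) eliminated) → {(38, 2), (38, 4), (38, 5), (38, 7), (9, 5), (9, 6), (9, 7), (9, 9)}
Selection credits > 4: {(38, 5), (38, 7), (9, 5), (9, 6), (9, 7), (9, 9)}

{(38, 5), (38, 7), (9, 5), (9, 6), (9, 7), (9, 9)}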